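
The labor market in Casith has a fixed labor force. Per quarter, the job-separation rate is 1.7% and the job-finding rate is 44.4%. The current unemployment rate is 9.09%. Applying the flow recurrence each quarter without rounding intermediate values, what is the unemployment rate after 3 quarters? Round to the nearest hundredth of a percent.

With a fixed labor force, u_{t+1} = u_t + s·(1−u_t) − f·u_t = u_t·(1−s−f) + s.
Here 1−s−f = 0.539 and s = 0.017.
u_1 = 0.090900 × 0.539 + 0.017 = 0.065995.
u_2 = 0.065995 × 0.539 + 0.017 = 0.052571.
u_3 = 0.052571 × 0.539 + 0.017 = 0.045336.

Unemployment rate after three quarters ≈ 4.53%.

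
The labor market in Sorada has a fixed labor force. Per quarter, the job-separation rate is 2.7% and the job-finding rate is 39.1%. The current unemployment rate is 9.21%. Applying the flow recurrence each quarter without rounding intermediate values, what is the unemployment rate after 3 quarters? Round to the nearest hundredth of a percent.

With a fixed labor force, u_{t+1} = u_t + s·(1−u_t) − f·u_t = u_t·(1−s−f) + s.
Here 1−s−f = 0.582 and s = 0.027.
u_1 = 0.092100 × 0.582 + 0.027 = 0.080602.
u_2 = 0.080602 × 0.582 + 0.027 = 0.073910.
u_3 = 0.073910 × 0.582 + 0.027 = 0.070016.

Unemployment rate after three quarters ≈ 7.00%.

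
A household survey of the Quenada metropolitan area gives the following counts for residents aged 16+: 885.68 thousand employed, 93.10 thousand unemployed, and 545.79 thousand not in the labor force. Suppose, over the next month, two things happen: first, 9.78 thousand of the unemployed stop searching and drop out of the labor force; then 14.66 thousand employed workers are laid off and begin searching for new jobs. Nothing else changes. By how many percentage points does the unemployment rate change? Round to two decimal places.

Initially, labor force = 885.68 + 93.10 = 978.78 thousand, so u = 93.10/978.78 = 9.51%.
After the first change, unemployed and labor force both fall by 9.78 → E = 885.68, U = 83.32, labor force = 969.00 thousand.
After the second change, employed falls and unemployed rises by 14.66; labor force unchanged → E = 871.02, U = 97.98, labor force = 969.00 thousand.
New unemployment rate = 97.98 / 969.00 = 10.11%.
Change = 10.11% − 9.51% = +0.60 percentage points.

The unemployment rate changes by +0.60 percentage points.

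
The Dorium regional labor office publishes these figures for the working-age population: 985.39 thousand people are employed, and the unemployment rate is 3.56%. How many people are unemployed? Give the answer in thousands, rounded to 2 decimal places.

About 36.37 thousand are unemployed.

Let U be the number unemployed. The labor force is E + U, and U/(E+U) = 0.0356.
So U = 0.0356 × 985.39 / (1 − 0.0356) = 35.0799 / 0.9644 ≈ 36.37 thousand.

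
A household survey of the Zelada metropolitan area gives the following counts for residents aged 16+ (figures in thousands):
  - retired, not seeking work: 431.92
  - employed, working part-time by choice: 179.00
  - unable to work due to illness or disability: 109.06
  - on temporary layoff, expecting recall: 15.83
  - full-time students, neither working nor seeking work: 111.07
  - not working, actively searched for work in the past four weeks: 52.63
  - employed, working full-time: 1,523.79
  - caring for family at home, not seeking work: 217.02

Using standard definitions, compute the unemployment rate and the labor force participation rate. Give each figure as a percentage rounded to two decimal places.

Unemployment rate ≈ 3.87%; labor force participation rate ≈ 67.08%.

Employed = 179.00 + 1,523.79 = 1,702.79 thousand.
Unemployed = 15.83 + 52.63 = 68.46 thousand (jobless and actively searching, or on temporary layoff).
Labor force = 1,702.79 + 68.46 = 1,771.25 thousand.
Not in labor force = 431.92 + 109.06 + 111.07 + 217.02 = 869.07 thousand (those not working and not actively searching are outside the labor force).
Civilian working-age population = 1,771.25 + 869.07 = 2,640.32 thousand.
Unemployment rate = 68.46 / 1,771.25 = 3.87%.
Labor force participation rate = 1,771.25 / 2,640.32 = 67.08%.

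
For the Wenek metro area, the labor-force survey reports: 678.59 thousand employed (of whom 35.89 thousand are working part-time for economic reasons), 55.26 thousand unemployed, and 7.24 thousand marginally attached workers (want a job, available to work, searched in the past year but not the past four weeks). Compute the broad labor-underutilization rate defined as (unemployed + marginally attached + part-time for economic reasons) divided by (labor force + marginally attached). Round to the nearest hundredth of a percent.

Labor force = 678.59 + 55.26 = 733.85 thousand.
Numerator = 55.26 + 7.24 + 35.89 = 98.39 thousand.
Denominator = 733.85 + 7.24 = 741.09 thousand.
Broad rate = 98.39 / 741.09 = 13.28%.

Broad underutilization rate ≈ 13.28%.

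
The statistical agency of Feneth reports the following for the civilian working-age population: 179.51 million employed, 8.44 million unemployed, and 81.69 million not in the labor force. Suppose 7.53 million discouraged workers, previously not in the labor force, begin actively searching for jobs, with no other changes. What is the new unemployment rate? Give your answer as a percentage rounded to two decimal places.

Initially, labor force = 179.51 + 8.44 = 187.95 million, so u = 8.44/187.95 = 4.49%.
After the change, unemployed and labor force both rise by 7.53 → E = 179.51, U = 15.97, labor force = 195.48 million.
New unemployment rate = 15.97 / 195.48 = 8.17%.

New unemployment rate ≈ 8.17%.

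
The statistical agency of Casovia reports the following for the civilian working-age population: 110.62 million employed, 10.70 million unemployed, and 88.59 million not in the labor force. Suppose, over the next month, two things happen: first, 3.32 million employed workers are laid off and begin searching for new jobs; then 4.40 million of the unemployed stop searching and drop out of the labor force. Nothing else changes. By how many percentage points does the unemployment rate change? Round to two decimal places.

Initially, labor force = 110.62 + 10.70 = 121.32 million, so u = 10.70/121.32 = 8.82%.
After the first change, employed falls and unemployed rises by 3.32; labor force unchanged → E = 107.30, U = 14.02, labor force = 121.32 million.
After the second change, unemployed and labor force both fall by 4.40 → E = 107.30, U = 9.62, labor force = 116.92 million.
New unemployment rate = 9.62 / 116.92 = 8.23%.
Change = 8.23% − 8.82% = −0.59 percentage points.

The unemployment rate changes by −0.59 percentage points.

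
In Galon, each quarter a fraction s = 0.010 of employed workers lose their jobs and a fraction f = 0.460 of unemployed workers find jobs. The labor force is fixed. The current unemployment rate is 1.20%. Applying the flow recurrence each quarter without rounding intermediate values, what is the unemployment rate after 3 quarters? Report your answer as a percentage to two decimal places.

With a fixed labor force, u_{t+1} = u_t + s·(1−u_t) − f·u_t = u_t·(1−s−f) + s.
Here 1−s−f = 0.530 and s = 0.010.
u_1 = 0.012000 × 0.530 + 0.010 = 0.016360.
u_2 = 0.016360 × 0.530 + 0.010 = 0.018671.
u_3 = 0.018671 × 0.530 + 0.010 = 0.019896.

Unemployment rate after three quarters ≈ 1.99%.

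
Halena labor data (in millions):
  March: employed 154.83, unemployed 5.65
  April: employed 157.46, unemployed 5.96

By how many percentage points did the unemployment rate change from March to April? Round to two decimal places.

March: labor force = 154.83 + 5.65 = 160.48; u = 5.65/160.48 = 3.52%.
April: labor force = 157.46 + 5.96 = 163.42; u = 5.96/163.42 = 3.65%.
Change = 3.65% − 3.52% = +0.13 pp.

The unemployment rate changed by +0.13 percentage points.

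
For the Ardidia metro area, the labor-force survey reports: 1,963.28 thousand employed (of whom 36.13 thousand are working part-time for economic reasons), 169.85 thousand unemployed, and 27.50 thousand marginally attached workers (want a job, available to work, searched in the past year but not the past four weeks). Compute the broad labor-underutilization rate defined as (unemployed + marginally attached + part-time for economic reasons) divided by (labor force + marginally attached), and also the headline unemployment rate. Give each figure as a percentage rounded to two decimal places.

Labor force = 1,963.28 + 169.85 = 2,133.13 thousand.
Numerator = 169.85 + 27.50 + 36.13 = 233.48 thousand.
Denominator = 2,133.13 + 27.50 = 2,160.63 thousand.
Broad rate = 233.48 / 2,160.63 = 10.81%.
Headline unemployment rate = 169.85 / 2,133.13 = 7.96%.

Broad underutilization rate ≈ 10.81%; headline unemployment rate ≈ 7.96%.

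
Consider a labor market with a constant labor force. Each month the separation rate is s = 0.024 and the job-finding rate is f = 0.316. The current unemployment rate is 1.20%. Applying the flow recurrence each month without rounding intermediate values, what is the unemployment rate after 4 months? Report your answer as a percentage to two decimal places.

With a fixed labor force, u_{t+1} = u_t + s·(1−u_t) − f·u_t = u_t·(1−s−f) + s.
Here 1−s−f = 0.660 and s = 0.024.
u_1 = 0.012000 × 0.660 + 0.024 = 0.031920.
u_2 = 0.031920 × 0.660 + 0.024 = 0.045067.
u_3 = 0.045067 × 0.660 + 0.024 = 0.053744.
u_4 = 0.053744 × 0.660 + 0.024 = 0.059471.

Unemployment rate after four months ≈ 5.95%.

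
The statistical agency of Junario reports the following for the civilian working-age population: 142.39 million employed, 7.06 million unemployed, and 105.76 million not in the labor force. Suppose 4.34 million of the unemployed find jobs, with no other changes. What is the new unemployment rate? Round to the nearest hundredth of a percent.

Initially, labor force = 142.39 + 7.06 = 149.45 million, so u = 7.06/149.45 = 4.72%.
After the change, unemployed falls and employed rises by 4.34; labor force unchanged → E = 146.73, U = 2.72, labor force = 149.45 million.
New unemployment rate = 2.72 / 149.45 = 1.82%.

New unemployment rate ≈ 1.82%.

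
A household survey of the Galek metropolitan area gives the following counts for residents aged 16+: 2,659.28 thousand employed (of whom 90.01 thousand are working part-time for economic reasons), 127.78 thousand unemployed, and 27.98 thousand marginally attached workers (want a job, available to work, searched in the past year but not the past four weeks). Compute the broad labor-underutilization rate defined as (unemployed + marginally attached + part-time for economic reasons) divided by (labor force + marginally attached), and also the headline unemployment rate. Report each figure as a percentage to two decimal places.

Broad underutilization rate ≈ 8.73%; headline unemployment rate ≈ 4.58%.

Labor force = 2,659.28 + 127.78 = 2,787.06 thousand.
Numerator = 127.78 + 27.98 + 90.01 = 245.77 thousand.
Denominator = 2,787.06 + 27.98 = 2,815.04 thousand.
Broad rate = 245.77 / 2,815.04 = 8.73%.
Headline unemployment rate = 127.78 / 2,787.06 = 4.58%.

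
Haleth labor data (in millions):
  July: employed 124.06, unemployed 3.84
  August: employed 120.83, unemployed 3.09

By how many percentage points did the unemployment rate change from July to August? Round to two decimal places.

The unemployment rate changed by −0.51 percentage points.

July: labor force = 124.06 + 3.84 = 127.90; u = 3.84/127.90 = 3.00%.
August: labor force = 120.83 + 3.09 = 123.92; u = 3.09/123.92 = 2.49%.
Change = 2.49% − 3.00% = −0.51 pp.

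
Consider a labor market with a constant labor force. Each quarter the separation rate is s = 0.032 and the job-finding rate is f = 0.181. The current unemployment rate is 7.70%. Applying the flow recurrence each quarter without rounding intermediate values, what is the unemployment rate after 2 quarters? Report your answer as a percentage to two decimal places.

Unemployment rate after two quarters ≈ 10.49%.

With a fixed labor force, u_{t+1} = u_t + s·(1−u_t) − f·u_t = u_t·(1−s−f) + s.
Here 1−s−f = 0.787 and s = 0.032.
u_1 = 0.077000 × 0.787 + 0.032 = 0.092599.
u_2 = 0.092599 × 0.787 + 0.032 = 0.104875.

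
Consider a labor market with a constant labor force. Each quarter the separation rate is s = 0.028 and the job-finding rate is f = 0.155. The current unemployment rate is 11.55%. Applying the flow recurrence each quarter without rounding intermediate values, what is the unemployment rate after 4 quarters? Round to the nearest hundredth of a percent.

Unemployment rate after four quarters ≈ 13.63%.

With a fixed labor force, u_{t+1} = u_t + s·(1−u_t) − f·u_t = u_t·(1−s−f) + s.
Here 1−s−f = 0.817 and s = 0.028.
u_1 = 0.115500 × 0.817 + 0.028 = 0.122364.
u_2 = 0.122364 × 0.817 + 0.028 = 0.127971.
u_3 = 0.127971 × 0.817 + 0.028 = 0.132552.
u_4 = 0.132552 × 0.817 + 0.028 = 0.136295.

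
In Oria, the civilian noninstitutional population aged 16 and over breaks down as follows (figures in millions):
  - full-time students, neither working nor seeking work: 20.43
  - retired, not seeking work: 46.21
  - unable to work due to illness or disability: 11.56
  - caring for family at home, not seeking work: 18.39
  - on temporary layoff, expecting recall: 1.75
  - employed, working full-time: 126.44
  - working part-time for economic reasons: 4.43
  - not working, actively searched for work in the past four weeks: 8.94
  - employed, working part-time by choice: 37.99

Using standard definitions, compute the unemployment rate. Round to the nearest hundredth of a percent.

Employed = 126.44 + 4.43 + 37.99 = 168.86 million (anyone who worked, including part-time for economic reasons, counts as employed).
Unemployed = 1.75 + 8.94 = 10.69 million (jobless and actively searching, or on temporary layoff).
Labor force = 168.86 + 10.69 = 179.55 million.
Unemployment rate = 10.69 / 179.55 = 5.95%.

Unemployment rate ≈ 5.95%.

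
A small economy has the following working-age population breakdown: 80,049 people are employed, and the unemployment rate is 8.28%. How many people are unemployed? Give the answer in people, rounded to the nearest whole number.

About 7,226 are unemployed.

Let U be the number unemployed. The labor force is E + U, and U/(E+U) = 0.0828.
So U = 0.0828 × 80,049 / (1 − 0.0828) = 6628.06 / 0.9172 ≈ 7,226.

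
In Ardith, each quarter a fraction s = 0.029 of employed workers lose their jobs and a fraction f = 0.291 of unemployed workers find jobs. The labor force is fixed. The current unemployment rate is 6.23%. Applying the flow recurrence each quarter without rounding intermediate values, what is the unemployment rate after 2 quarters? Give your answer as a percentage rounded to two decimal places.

Unemployment rate after two quarters ≈ 7.75%.

With a fixed labor force, u_{t+1} = u_t + s·(1−u_t) − f·u_t = u_t·(1−s−f) + s.
Here 1−s−f = 0.680 and s = 0.029.
u_1 = 0.062300 × 0.680 + 0.029 = 0.071364.
u_2 = 0.071364 × 0.680 + 0.029 = 0.077528.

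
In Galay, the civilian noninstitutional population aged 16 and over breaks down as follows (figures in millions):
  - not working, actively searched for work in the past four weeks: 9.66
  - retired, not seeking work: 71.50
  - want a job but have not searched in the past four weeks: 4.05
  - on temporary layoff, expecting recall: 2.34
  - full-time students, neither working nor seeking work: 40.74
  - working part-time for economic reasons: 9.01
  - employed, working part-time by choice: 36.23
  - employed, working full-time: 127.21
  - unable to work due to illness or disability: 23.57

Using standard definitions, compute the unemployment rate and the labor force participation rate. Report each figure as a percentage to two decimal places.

Employed = 9.01 + 36.23 + 127.21 = 172.45 million (anyone who worked, including part-time for economic reasons, counts as employed).
Unemployed = 9.66 + 2.34 = 12.00 million (jobless and actively searching, or on temporary layoff).
Labor force = 172.45 + 12.00 = 184.45 million.
Not in labor force = 71.50 + 4.05 + 40.74 + 23.57 = 139.86 million (those not working and not actively searching are outside the labor force — including those who want a job but have given up searching).
Civilian working-age population = 184.45 + 139.86 = 324.31 million.
Unemployment rate = 12.00 / 184.45 = 6.51%.
Labor force participation rate = 184.45 / 324.31 = 56.87%.

Unemployment rate ≈ 6.51%; labor force participation rate ≈ 56.87%.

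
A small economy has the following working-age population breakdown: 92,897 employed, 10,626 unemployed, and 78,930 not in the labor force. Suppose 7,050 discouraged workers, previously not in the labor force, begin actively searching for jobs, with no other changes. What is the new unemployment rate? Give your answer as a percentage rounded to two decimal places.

New unemployment rate ≈ 15.99%.

Initially, labor force = 92,897 + 10,626 = 103,523, so u = 10,626/103,523 = 10.26%.
After the change, unemployed and labor force both rise by 7,050 → E = 92,897, U = 17,676, labor force = 110,573.
New unemployment rate = 17,676 / 110,573 = 15.99%.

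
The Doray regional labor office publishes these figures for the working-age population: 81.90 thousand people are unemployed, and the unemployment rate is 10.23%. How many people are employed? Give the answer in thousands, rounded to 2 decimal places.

Labor force = U / u = 81.90 / 0.1023 ≈ 800.59 thousand.
Employed = labor force − unemployed = 800.59 − 81.90 = 718.69 thousand.

About 718.69 thousand are employed.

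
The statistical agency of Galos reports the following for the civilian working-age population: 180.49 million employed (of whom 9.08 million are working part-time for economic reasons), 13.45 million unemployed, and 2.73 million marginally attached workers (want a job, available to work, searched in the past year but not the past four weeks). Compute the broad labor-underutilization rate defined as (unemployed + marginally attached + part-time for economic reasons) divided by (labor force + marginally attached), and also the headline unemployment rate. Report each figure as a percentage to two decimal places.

Labor force = 180.49 + 13.45 = 193.94 million.
Numerator = 13.45 + 2.73 + 9.08 = 25.26 million.
Denominator = 193.94 + 2.73 = 196.67 million.
Broad rate = 25.26 / 196.67 = 12.84%.
Headline unemployment rate = 13.45 / 193.94 = 6.94%.

Broad underutilization rate ≈ 12.84%; headline unemployment rate ≈ 6.94%.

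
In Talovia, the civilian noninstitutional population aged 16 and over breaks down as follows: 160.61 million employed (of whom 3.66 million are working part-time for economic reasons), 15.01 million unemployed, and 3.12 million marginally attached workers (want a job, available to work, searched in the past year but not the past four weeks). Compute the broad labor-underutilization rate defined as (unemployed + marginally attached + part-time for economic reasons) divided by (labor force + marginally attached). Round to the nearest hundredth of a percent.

Labor force = 160.61 + 15.01 = 175.62 million.
Numerator = 15.01 + 3.12 + 3.66 = 21.79 million.
Denominator = 175.62 + 3.12 = 178.74 million.
Broad rate = 21.79 / 178.74 = 12.19%.

Broad underutilization rate ≈ 12.19%.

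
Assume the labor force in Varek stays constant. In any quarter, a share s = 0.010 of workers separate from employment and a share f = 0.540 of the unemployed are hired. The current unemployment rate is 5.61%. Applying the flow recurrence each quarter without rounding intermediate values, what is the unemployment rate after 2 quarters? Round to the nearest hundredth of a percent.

With a fixed labor force, u_{t+1} = u_t + s·(1−u_t) − f·u_t = u_t·(1−s−f) + s.
Here 1−s−f = 0.450 and s = 0.010.
u_1 = 0.056100 × 0.450 + 0.010 = 0.035245.
u_2 = 0.035245 × 0.450 + 0.010 = 0.025860.

Unemployment rate after two quarters ≈ 2.59%.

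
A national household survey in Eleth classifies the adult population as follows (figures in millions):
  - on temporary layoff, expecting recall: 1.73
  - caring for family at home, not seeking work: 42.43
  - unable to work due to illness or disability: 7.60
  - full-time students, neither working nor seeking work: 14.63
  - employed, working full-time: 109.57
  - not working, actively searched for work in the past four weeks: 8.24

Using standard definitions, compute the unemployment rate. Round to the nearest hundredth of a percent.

Employed = 109.57 million.
Unemployed = 1.73 + 8.24 = 9.97 million (jobless and actively searching, or on temporary layoff).
Labor force = 109.57 + 9.97 = 119.54 million.
Unemployment rate = 9.97 / 119.54 = 8.34%.

Unemployment rate ≈ 8.34%.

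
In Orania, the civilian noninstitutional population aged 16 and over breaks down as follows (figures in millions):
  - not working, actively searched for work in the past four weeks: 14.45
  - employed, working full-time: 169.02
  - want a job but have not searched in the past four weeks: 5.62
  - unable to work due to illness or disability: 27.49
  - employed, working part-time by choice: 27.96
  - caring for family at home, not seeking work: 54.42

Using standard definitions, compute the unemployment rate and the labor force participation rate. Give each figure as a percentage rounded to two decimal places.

Employed = 169.02 + 27.96 = 196.98 million.
Unemployed = 14.45 million.
Labor force = 196.98 + 14.45 = 211.43 million.
Not in labor force = 5.62 + 27.49 + 54.42 = 87.53 million (those not working and not actively searching are outside the labor force — including those who want a job but have given up searching).
Civilian working-age population = 211.43 + 87.53 = 298.96 million.
Unemployment rate = 14.45 / 211.43 = 6.83%.
Labor force participation rate = 211.43 / 298.96 = 70.72%.

Unemployment rate ≈ 6.83%; labor force participation rate ≈ 70.72%.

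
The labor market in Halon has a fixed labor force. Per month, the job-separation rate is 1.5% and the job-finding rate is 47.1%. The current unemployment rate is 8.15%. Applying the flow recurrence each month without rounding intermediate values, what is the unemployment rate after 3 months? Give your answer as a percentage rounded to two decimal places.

Unemployment rate after three months ≈ 3.77%.

With a fixed labor force, u_{t+1} = u_t + s·(1−u_t) − f·u_t = u_t·(1−s−f) + s.
Here 1−s−f = 0.514 and s = 0.015.
u_1 = 0.081500 × 0.514 + 0.015 = 0.056891.
u_2 = 0.056891 × 0.514 + 0.015 = 0.044242.
u_3 = 0.044242 × 0.514 + 0.015 = 0.037740.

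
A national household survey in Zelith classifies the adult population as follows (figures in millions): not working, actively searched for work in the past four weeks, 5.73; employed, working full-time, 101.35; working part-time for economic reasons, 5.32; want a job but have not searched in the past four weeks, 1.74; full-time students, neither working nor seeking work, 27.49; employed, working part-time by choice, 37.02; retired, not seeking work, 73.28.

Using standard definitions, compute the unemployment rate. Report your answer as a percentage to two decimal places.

Employed = 101.35 + 5.32 + 37.02 = 143.69 million (anyone who worked, including part-time for economic reasons, counts as employed).
Unemployed = 5.73 million.
Labor force = 143.69 + 5.73 = 149.42 million.
Unemployment rate = 5.73 / 149.42 = 3.83%.

Unemployment rate ≈ 3.83%.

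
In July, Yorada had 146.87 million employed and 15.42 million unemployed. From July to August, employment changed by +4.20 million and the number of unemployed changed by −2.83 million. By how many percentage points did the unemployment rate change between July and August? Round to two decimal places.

July: labor force = 146.87 + 15.42 = 162.29; u = 15.42/162.29 = 9.50%.
August: labor force = 151.07 + 12.59 = 163.66; u = 12.59/163.66 = 7.69%.
Change = 7.69% − 9.50% = −1.81 pp.

The unemployment rate changed by −1.81 percentage points.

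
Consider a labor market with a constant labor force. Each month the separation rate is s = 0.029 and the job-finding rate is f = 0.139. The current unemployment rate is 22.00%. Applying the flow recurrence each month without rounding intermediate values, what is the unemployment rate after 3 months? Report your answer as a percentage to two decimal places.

Unemployment rate after three months ≈ 19.99%.

With a fixed labor force, u_{t+1} = u_t + s·(1−u_t) − f·u_t = u_t·(1−s−f) + s.
Here 1−s−f = 0.832 and s = 0.029.
u_1 = 0.220000 × 0.832 + 0.029 = 0.212040.
u_2 = 0.212040 × 0.832 + 0.029 = 0.205417.
u_3 = 0.205417 × 0.832 + 0.029 = 0.199907.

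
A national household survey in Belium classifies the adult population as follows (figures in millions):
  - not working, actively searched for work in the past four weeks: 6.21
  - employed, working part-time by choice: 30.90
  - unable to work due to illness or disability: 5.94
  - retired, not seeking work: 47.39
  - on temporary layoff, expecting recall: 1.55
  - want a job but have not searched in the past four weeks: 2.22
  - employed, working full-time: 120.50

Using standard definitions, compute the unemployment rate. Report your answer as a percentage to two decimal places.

Unemployment rate ≈ 4.88%.

Employed = 30.90 + 120.50 = 151.40 million.
Unemployed = 6.21 + 1.55 = 7.76 million (jobless and actively searching, or on temporary layoff).
Labor force = 151.40 + 7.76 = 159.16 million.
Unemployment rate = 7.76 / 159.16 = 4.88%.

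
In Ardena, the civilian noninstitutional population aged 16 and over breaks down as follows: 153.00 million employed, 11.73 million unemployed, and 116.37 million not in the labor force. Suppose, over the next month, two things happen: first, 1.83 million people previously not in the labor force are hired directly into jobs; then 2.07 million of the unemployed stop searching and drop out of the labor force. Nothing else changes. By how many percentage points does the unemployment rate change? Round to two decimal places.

Initially, labor force = 153.00 + 11.73 = 164.73 million, so u = 11.73/164.73 = 7.12%.
After the first change, employed and labor force both rise by 1.83; unemployed unchanged → E = 154.83, U = 11.73, labor force = 166.56 million.
After the second change, unemployed and labor force both fall by 2.07 → E = 154.83, U = 9.66, labor force = 164.49 million.
New unemployment rate = 9.66 / 164.49 = 5.87%.
Change = 5.87% − 7.12% = −1.25 percentage points.

The unemployment rate changes by −1.25 percentage points.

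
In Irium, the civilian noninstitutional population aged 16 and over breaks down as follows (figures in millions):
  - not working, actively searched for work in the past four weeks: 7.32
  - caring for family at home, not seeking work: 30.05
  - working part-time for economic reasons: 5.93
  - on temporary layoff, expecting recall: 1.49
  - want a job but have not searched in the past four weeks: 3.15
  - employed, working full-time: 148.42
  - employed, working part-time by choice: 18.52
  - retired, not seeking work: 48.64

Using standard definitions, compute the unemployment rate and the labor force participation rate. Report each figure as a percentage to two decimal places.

Unemployment rate ≈ 4.85%; labor force participation rate ≈ 68.94%.

Employed = 5.93 + 148.42 + 18.52 = 172.87 million (anyone who worked, including part-time for economic reasons, counts as employed).
Unemployed = 7.32 + 1.49 = 8.81 million (jobless and actively searching, or on temporary layoff).
Labor force = 172.87 + 8.81 = 181.68 million.
Not in labor force = 30.05 + 3.15 + 48.64 = 81.84 million (those not working and not actively searching are outside the labor force — including those who want a job but have given up searching).
Civilian working-age population = 181.68 + 81.84 = 263.52 million.
Unemployment rate = 8.81 / 181.68 = 4.85%.
Labor force participation rate = 181.68 / 263.52 = 68.94%.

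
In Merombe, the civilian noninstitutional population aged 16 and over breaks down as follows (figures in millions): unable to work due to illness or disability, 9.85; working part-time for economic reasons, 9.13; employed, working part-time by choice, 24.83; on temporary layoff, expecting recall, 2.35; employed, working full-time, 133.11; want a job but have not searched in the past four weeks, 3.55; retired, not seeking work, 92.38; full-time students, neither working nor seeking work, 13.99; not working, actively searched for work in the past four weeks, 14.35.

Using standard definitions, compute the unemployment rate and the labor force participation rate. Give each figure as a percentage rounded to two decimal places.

Employed = 9.13 + 24.83 + 133.11 = 167.07 million (anyone who worked, including part-time for economic reasons, counts as employed).
Unemployed = 2.35 + 14.35 = 16.70 million (jobless and actively searching, or on temporary layoff).
Labor force = 167.07 + 16.70 = 183.77 million.
Not in labor force = 9.85 + 3.55 + 92.38 + 13.99 = 119.77 million (those not working and not actively searching are outside the labor force — including those who want a job but have given up searching).
Civilian working-age population = 183.77 + 119.77 = 303.54 million.
Unemployment rate = 16.70 / 183.77 = 9.09%.
Labor force participation rate = 183.77 / 303.54 = 60.54%.

Unemployment rate ≈ 9.09%; labor force participation rate ≈ 60.54%.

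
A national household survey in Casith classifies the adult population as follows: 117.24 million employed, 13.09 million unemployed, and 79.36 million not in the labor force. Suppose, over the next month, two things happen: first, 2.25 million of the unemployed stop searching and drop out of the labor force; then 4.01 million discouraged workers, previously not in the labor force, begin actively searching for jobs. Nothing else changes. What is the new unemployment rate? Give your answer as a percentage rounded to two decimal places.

New unemployment rate ≈ 11.24%.

Initially, labor force = 117.24 + 13.09 = 130.33 million, so u = 13.09/130.33 = 10.04%.
After the first change, unemployed and labor force both fall by 2.25 → E = 117.24, U = 10.84, labor force = 128.08 million.
After the second change, unemployed and labor force both rise by 4.01 → E = 117.24, U = 14.85, labor force = 132.09 million.
New unemployment rate = 14.85 / 132.09 = 11.24%.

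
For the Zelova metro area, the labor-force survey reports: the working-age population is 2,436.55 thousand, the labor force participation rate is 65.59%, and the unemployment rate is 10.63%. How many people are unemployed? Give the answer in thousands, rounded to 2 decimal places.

Labor force = 0.6559 × 2,436.55 = 1,598.13 thousand.
Unemployed = 0.1063 × 1,598.13 ≈ 169.88 thousand.

About 169.88 thousand are unemployed.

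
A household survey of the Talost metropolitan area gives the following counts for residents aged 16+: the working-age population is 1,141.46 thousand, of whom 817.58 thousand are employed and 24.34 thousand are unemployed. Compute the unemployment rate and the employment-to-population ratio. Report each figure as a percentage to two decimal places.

Labor force = employed + unemployed = 817.58 + 24.34 = 841.92 thousand.
Unemployment rate = 24.34 / 841.92 = 2.89%.
Employment-population ratio = 817.58 / 1,141.46 = 71.63%.

Unemployment rate ≈ 2.89%; employment-population ratio ≈ 71.63%.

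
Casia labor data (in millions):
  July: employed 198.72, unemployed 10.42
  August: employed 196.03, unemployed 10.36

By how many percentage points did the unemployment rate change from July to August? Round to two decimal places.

The unemployment rate changed by +0.04 percentage points.

July: labor force = 198.72 + 10.42 = 209.14; u = 10.42/209.14 = 4.98%.
August: labor force = 196.03 + 10.36 = 206.39; u = 10.36/206.39 = 5.02%.
Change = 5.02% − 4.98% = +0.04 pp.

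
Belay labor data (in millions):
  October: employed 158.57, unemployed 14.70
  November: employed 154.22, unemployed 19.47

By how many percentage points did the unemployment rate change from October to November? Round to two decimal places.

October: labor force = 158.57 + 14.70 = 173.27; u = 14.70/173.27 = 8.48%.
November: labor force = 154.22 + 19.47 = 173.69; u = 19.47/173.69 = 11.21%.
Change = 11.21% − 8.48% = +2.73 pp.

The unemployment rate changed by +2.73 percentage points.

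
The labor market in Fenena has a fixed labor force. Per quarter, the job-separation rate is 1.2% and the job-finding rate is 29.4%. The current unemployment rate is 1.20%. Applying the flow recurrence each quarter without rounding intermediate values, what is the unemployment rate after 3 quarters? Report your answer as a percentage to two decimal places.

With a fixed labor force, u_{t+1} = u_t + s·(1−u_t) − f·u_t = u_t·(1−s−f) + s.
Here 1−s−f = 0.694 and s = 0.012.
u_1 = 0.012000 × 0.694 + 0.012 = 0.020328.
u_2 = 0.020328 × 0.694 + 0.012 = 0.026108.
u_3 = 0.026108 × 0.694 + 0.012 = 0.030119.

Unemployment rate after three quarters ≈ 3.01%.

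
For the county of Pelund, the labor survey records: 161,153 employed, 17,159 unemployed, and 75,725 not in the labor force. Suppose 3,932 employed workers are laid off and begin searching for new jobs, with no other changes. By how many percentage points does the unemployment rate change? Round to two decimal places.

The unemployment rate changes by +2.21 percentage points.

Initially, labor force = 161,153 + 17,159 = 178,312, so u = 17,159/178,312 = 9.62%.
After the change, employed falls and unemployed rises by 3,932; labor force unchanged → E = 157,221, U = 21,091, labor force = 178,312.
New unemployment rate = 21,091 / 178,312 = 11.83%.
Change = 11.83% − 9.62% = +2.21 percentage points.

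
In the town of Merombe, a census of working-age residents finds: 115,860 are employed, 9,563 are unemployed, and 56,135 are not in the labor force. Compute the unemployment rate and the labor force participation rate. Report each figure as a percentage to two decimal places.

Unemployment rate ≈ 7.62%; labor force participation rate ≈ 69.08%.

Labor force = employed + unemployed = 115,860 + 9,563 = 125,423.
Working-age population = 125,423 + 56,135 = 181,558.
Unemployment rate = 9,563 / 125,423 = 7.62%.
Labor force participation rate = 125,423 / 181,558 = 69.08%.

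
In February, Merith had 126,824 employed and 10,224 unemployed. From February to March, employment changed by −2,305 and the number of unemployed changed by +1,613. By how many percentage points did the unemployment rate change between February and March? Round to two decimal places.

February: labor force = 126,824 + 10,224 = 137,048; u = 10,224/137,048 = 7.46%.
March: labor force = 124,519 + 11,837 = 136,356; u = 11,837/136,356 = 8.68%.
Change = 8.68% − 7.46% = +1.22 pp.

The unemployment rate changed by +1.22 percentage points.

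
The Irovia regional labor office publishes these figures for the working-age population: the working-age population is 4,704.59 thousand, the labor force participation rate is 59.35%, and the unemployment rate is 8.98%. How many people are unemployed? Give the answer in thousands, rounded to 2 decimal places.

Labor force = 0.5935 × 4,704.59 = 2,792.17 thousand.
Unemployed = 0.0898 × 2,792.17 ≈ 250.74 thousand.

About 250.74 thousand are unemployed.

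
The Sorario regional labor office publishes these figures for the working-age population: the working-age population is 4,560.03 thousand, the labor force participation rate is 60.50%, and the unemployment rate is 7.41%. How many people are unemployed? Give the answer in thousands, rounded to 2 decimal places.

Labor force = 0.6050 × 4,560.03 = 2,758.82 thousand.
Unemployed = 0.0741 × 2,758.82 ≈ 204.43 thousand.

About 204.43 thousand are unemployed.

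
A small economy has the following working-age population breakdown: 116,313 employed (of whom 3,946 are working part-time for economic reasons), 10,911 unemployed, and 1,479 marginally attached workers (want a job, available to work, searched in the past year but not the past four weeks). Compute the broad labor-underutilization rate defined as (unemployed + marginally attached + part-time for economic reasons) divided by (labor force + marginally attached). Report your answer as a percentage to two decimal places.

Labor force = 116,313 + 10,911 = 127,224.
Numerator = 10,911 + 1,479 + 3,946 = 16,336.
Denominator = 127,224 + 1,479 = 128,703.
Broad rate = 16,336 / 128,703 = 12.69%.

Broad underutilization rate ≈ 12.69%.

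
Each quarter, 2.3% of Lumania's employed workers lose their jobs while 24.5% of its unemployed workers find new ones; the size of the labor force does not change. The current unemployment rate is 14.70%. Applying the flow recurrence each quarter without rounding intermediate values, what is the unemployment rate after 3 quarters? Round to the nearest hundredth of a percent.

With a fixed labor force, u_{t+1} = u_t + s·(1−u_t) − f·u_t = u_t·(1−s−f) + s.
Here 1−s−f = 0.732 and s = 0.023.
u_1 = 0.147000 × 0.732 + 0.023 = 0.130604.
u_2 = 0.130604 × 0.732 + 0.023 = 0.118602.
u_3 = 0.118602 × 0.732 + 0.023 = 0.109817.

Unemployment rate after three quarters ≈ 10.98%.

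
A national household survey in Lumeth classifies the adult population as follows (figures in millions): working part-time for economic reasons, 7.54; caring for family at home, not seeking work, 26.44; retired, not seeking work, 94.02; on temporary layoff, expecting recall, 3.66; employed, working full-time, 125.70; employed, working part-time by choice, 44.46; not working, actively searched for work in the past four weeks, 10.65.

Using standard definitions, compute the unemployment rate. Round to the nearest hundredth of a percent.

Unemployment rate ≈ 7.45%.

Employed = 7.54 + 125.70 + 44.46 = 177.70 million (anyone who worked, including part-time for economic reasons, counts as employed).
Unemployed = 3.66 + 10.65 = 14.31 million (jobless and actively searching, or on temporary layoff).
Labor force = 177.70 + 14.31 = 192.01 million.
Unemployment rate = 14.31 / 192.01 = 7.45%.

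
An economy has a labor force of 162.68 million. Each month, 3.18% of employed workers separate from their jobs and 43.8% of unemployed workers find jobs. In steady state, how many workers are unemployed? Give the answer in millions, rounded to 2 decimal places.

About 11.01 million are unemployed in steady state.

Steady-state unemployment rate u* = s/(s+f) = 3.18/(3.18+43.8) = 0.067688.
Unemployed = u* × labor force = 0.067688 × 162.68 ≈ 11.01 million.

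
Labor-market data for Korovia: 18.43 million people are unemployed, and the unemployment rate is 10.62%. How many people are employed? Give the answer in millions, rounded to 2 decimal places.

Labor force = U / u = 18.43 / 0.1062 ≈ 173.54 million.
Employed = labor force − unemployed = 173.54 − 18.43 = 155.11 million.

About 155.11 million are employed.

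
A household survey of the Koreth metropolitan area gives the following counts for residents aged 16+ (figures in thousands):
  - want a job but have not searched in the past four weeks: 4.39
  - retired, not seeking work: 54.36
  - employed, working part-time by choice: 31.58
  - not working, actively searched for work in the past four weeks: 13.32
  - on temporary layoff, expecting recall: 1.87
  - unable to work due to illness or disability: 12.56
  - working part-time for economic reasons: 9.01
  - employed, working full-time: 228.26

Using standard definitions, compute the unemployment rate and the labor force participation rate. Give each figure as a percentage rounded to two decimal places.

Unemployment rate ≈ 5.35%; labor force participation rate ≈ 79.93%.

Employed = 31.58 + 9.01 + 228.26 = 268.85 thousand (anyone who worked, including part-time for economic reasons, counts as employed).
Unemployed = 13.32 + 1.87 = 15.19 thousand (jobless and actively searching, or on temporary layoff).
Labor force = 268.85 + 15.19 = 284.04 thousand.
Not in labor force = 4.39 + 54.36 + 12.56 = 71.31 thousand (those not working and not actively searching are outside the labor force — including those who want a job but have given up searching).
Civilian working-age population = 284.04 + 71.31 = 355.35 thousand.
Unemployment rate = 15.19 / 284.04 = 5.35%.
Labor force participation rate = 284.04 / 355.35 = 79.93%.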